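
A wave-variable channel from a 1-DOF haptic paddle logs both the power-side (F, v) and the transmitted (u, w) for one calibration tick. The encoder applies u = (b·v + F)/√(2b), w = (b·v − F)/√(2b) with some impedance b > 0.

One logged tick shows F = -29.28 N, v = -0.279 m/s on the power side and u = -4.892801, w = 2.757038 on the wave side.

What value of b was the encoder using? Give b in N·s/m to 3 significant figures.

u + w = -2.135763;  u + w = √(2b)·v, so √(2b) = -2.135763/(-0.279) = 7.655065.
b = (√(2b))²/2 = 58.600013/2 = 29.300006.
(Check via u − w = 2F/√(2b): u − w = -7.649839, 2F/√(2b) = -7.649838.)

b = 29.3 N·s/m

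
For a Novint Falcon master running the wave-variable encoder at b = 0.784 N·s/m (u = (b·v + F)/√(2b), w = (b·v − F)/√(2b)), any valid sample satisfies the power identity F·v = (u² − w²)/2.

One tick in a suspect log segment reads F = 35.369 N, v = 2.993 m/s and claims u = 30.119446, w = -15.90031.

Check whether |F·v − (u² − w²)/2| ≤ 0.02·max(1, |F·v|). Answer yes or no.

F·v = 35.369×2.993 = 105.859417 W.
(u² − w²)/2 = (907.181027 − 252.819858)/2 = 327.180585 W.
|Δ| = 221.321168;  2% of max(1, |F·v|) = 2.117188.

no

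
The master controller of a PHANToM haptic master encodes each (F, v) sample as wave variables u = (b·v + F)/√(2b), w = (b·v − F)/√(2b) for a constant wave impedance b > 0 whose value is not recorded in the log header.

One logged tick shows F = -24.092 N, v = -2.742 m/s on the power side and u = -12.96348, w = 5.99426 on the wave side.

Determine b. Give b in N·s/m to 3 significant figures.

u + w = -6.9692;  u + w = √(2b)·v, so √(2b) = -6.9692/(-2.742) = 2.5417.
b = (√(2b))²/2 = 6.4600/2 = 3.2300.
(Check via u − w = 2F/√(2b): u − w = -18.9577, 2F/√(2b) = -18.9577.)

b = 3.23 N·s/m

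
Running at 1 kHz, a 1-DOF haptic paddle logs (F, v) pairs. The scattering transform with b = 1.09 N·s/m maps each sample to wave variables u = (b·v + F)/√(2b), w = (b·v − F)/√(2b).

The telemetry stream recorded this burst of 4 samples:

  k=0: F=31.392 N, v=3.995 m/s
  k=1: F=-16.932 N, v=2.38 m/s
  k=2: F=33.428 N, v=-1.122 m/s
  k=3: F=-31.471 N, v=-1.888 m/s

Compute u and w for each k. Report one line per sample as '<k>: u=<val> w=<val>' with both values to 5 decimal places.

k=0: b·v=1.09×3.995=4.35455; √(2b)=1.47648; u=(4.35455+31.392)/1.47648=24.21062, w=(4.35455−31.392)/1.47648=-18.31207
k=1: b·v=1.09×2.38=2.59420; √(2b)=1.47648; u=(2.59420+(-16.932))/1.47648=-9.71078, w=(2.59420−(-16.932))/1.47648=13.22481
k=2: b·v=1.09×(-1.122)=-1.22298; √(2b)=1.47648; u=(-1.22298+33.428)/1.47648=21.81199, w=(-1.22298−33.428)/1.47648=-23.46860
k=3: b·v=1.09×(-1.888)=-2.05792; √(2b)=1.47648; u=(-2.05792+(-31.471))/1.47648=-22.70865, w=(-2.05792−(-31.471))/1.47648=19.92105

0: u=24.21062 w=-18.31207
1: u=-9.71078 w=13.22481
2: u=21.81199 w=-23.46860
3: u=-22.70865 w=19.92105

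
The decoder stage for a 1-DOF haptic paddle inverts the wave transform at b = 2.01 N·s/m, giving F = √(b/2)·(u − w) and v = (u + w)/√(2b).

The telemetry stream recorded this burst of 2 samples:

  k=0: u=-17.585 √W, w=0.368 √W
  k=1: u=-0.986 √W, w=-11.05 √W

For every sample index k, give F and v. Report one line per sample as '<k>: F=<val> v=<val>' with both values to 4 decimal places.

0: F=-17.9978 v=-8.5871
1: F=10.0891 v=-6.0030

k=0: u−w=-17.9530, u+w=-17.2170; √(b/2)=1.0025, √(2b)=2.0050; F=1.0025×(-17.953)=-17.9978, v=-17.2170/2.0050=-8.5871
k=1: u−w=10.0640, u+w=-12.0360; √(b/2)=1.0025, √(2b)=2.0050; F=1.0025×10.064=10.0891, v=-12.0360/2.0050=-6.0030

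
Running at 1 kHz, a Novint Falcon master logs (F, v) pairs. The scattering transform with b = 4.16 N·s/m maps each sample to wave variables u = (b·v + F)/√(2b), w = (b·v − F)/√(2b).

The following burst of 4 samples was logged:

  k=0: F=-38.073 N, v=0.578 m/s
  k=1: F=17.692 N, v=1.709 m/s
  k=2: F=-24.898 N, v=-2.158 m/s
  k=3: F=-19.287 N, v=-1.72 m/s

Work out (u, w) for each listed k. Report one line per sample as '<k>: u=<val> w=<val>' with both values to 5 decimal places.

0: u=-12.36583 w=14.03304
1: u=8.59835 w=-3.66884
2: u=-11.74414 w=5.51952
3: u=-9.16718 w=4.20594

k=0: b·v=4.16×0.578=2.40448; √(2b)=2.88444; u=(2.40448+(-38.073))/2.88444=-12.36583, w=(2.40448−(-38.073))/2.88444=14.03304
k=1: b·v=4.16×1.709=7.10944; √(2b)=2.88444; u=(7.10944+17.692)/2.88444=8.59835, w=(7.10944−17.692)/2.88444=-3.66884
k=2: b·v=4.16×(-2.158)=-8.97728; √(2b)=2.88444; u=(-8.97728+(-24.898))/2.88444=-11.74414, w=(-8.97728−(-24.898))/2.88444=5.51952
k=3: b·v=4.16×(-1.72)=-7.15520; √(2b)=2.88444; u=(-7.15520+(-19.287))/2.88444=-9.16718, w=(-7.15520−(-19.287))/2.88444=4.20594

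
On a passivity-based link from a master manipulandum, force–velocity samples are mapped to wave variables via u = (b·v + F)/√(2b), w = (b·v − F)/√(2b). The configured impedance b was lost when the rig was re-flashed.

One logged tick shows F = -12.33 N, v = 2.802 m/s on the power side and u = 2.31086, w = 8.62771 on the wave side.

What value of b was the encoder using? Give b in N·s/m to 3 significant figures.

b = 7.62 N·s/m

u + w = 10.93857;  u + w = √(2b)·v, so √(2b) = 10.93857/2.802 = 3.90384.
b = (√(2b))²/2 = 15.24000/2 = 7.62000.
(Check via u − w = 2F/√(2b): u − w = -6.31685, 2F/√(2b) = -6.31685.)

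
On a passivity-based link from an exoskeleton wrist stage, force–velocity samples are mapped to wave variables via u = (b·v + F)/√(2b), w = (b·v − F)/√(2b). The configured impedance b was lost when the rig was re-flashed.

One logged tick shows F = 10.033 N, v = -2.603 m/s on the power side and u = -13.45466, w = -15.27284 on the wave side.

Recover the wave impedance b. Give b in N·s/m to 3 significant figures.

b = 60.9 N·s/m

u + w = -28.72750;  u + w = √(2b)·v, so √(2b) = -28.72750/(-2.603) = 11.03630.
b = (√(2b))²/2 = 121.80001/2 = 60.90001.
(Check via u − w = 2F/√(2b): u − w = 1.81818, 2F/√(2b) = 1.81818.)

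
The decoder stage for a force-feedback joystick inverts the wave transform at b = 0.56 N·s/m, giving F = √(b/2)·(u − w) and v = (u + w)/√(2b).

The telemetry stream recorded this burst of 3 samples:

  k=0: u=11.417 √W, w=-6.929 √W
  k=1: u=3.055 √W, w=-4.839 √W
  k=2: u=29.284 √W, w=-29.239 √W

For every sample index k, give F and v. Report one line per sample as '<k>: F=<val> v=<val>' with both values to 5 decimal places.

0: F=9.70779 v=4.24076
1: F=4.17711 v=-1.68572
2: F=30.96746 v=0.04252

k=0: u−w=18.34600, u+w=4.48800; √(b/2)=0.52915, √(2b)=1.05830; F=0.52915×18.346=9.70779, v=4.48800/1.05830=4.24076
k=1: u−w=7.89400, u+w=-1.78400; √(b/2)=0.52915, √(2b)=1.05830; F=0.52915×7.894=4.17711, v=-1.78400/1.05830=-1.68572
k=2: u−w=58.52300, u+w=0.04500; √(b/2)=0.52915, √(2b)=1.05830; F=0.52915×58.523=30.96746, v=0.04500/1.05830=0.04252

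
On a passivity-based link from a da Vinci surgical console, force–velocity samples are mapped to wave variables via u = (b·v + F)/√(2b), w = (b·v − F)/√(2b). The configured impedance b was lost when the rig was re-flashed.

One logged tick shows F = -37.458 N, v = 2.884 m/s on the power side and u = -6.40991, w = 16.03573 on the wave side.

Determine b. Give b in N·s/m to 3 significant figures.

b = 5.57 N·s/m

u + w = 9.6258;  u + w = √(2b)·v, so √(2b) = 9.6258/2.884 = 3.3377.
b = (√(2b))²/2 = 11.1400/2 = 5.5700.
(Check via u − w = 2F/√(2b): u − w = -22.4456, 2F/√(2b) = -22.4456.)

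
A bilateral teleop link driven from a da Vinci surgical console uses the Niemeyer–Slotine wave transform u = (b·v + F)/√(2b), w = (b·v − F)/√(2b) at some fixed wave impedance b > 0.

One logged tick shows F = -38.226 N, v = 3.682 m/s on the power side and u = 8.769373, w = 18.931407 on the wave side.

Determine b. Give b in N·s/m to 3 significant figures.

b = 28.3 N·s/m

u + w = 27.700780;  u + w = √(2b)·v, so √(2b) = 27.700780/3.682 = 7.523297.
b = (√(2b))²/2 = 56.600000/2 = 28.300000.
(Check via u − w = 2F/√(2b): u − w = -10.162034, 2F/√(2b) = -10.162034.)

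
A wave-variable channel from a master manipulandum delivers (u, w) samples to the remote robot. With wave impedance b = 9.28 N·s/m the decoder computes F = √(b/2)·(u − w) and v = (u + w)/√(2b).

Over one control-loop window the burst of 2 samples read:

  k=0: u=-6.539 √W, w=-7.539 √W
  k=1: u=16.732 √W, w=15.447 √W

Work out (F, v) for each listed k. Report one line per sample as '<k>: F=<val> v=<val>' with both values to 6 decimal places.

0: F=2.154066 v=-3.267774
1: F=2.767975 v=7.469363

k=0: u−w=1.000000, u+w=-14.078000; √(b/2)=2.154066, √(2b)=4.308132; F=2.154066×1.0=2.154066, v=-14.078000/4.308132=-3.267774
k=1: u−w=1.285000, u+w=32.179000; √(b/2)=2.154066, √(2b)=4.308132; F=2.154066×1.285=2.767975, v=32.179000/4.308132=7.469363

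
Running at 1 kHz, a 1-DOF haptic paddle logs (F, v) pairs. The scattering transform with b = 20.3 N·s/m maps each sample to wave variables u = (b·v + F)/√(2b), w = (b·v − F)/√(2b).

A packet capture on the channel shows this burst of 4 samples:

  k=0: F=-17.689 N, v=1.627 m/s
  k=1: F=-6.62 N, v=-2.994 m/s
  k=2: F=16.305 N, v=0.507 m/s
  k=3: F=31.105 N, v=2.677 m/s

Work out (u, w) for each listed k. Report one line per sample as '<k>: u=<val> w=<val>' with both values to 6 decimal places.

k=0: b·v=20.3×1.627=33.028100; √(2b)=6.371813; u=(33.028100+(-17.689))/6.371813=2.407337, w=(33.028100−(-17.689))/6.371813=7.959603
k=1: b·v=20.3×(-2.994)=-60.778200; √(2b)=6.371813; u=(-60.778200+(-6.62))/6.371813=-10.577555, w=(-60.778200−(-6.62))/6.371813=-8.499653
k=2: b·v=20.3×0.507=10.292100; √(2b)=6.371813; u=(10.292100+16.305)/6.371813=4.174181, w=(10.292100−16.305)/6.371813=-0.943672
k=3: b·v=20.3×2.677=54.343100; √(2b)=6.371813; u=(54.343100+31.105)/6.371813=13.410328, w=(54.343100−31.105)/6.371813=3.647015

0: u=2.407337 w=7.959603
1: u=-10.577555 w=-8.499653
2: u=4.174181 w=-0.943672
3: u=13.410328 w=3.647015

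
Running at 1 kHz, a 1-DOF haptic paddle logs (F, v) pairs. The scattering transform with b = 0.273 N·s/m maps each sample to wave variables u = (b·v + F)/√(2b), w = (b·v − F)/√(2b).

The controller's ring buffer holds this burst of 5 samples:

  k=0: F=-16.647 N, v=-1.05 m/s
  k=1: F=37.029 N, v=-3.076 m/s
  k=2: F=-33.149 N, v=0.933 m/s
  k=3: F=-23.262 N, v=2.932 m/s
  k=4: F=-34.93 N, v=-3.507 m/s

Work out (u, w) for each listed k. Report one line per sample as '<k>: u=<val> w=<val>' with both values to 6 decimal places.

k=0: b·v=0.273×(-1.05)=-0.286650; √(2b)=0.738918; u=(-0.286650+(-16.647))/0.738918=-22.916815, w=(-0.286650−(-16.647))/0.738918=22.140951
k=1: b·v=0.273×(-3.076)=-0.839748; √(2b)=0.738918; u=(-0.839748+37.029)/0.738918=48.975997, w=(-0.839748−37.029)/0.738918=-51.248909
k=2: b·v=0.273×0.933=0.254709; √(2b)=0.738918; u=(0.254709+(-33.149))/0.738918=-44.516828, w=(0.254709−(-33.149))/0.738918=45.206238
k=3: b·v=0.273×2.932=0.800436; √(2b)=0.738918; u=(0.800436+(-23.262))/0.738918=-30.397906, w=(0.800436−(-23.262))/0.738918=32.564414
k=4: b·v=0.273×(-3.507)=-0.957411; √(2b)=0.738918; u=(-0.957411+(-34.93))/0.738918=-48.567507, w=(-0.957411−(-34.93))/0.738918=45.976121

0: u=-22.916815 w=22.140951
1: u=48.975997 w=-51.248909
2: u=-44.516828 w=45.206238
3: u=-30.397906 w=32.564414
4: u=-48.567507 w=45.976121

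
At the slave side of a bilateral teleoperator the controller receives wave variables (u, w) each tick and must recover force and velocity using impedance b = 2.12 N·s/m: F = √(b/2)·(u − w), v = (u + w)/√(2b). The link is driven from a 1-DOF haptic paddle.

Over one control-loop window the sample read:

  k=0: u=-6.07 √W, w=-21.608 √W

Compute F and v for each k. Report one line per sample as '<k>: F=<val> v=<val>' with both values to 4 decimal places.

k=0: u−w=15.5380, u+w=-27.6780; √(b/2)=1.0296, √(2b)=2.0591; F=1.0296×15.538=15.9974, v=-27.6780/2.0591=-13.4416

0: F=15.9974 v=-13.4416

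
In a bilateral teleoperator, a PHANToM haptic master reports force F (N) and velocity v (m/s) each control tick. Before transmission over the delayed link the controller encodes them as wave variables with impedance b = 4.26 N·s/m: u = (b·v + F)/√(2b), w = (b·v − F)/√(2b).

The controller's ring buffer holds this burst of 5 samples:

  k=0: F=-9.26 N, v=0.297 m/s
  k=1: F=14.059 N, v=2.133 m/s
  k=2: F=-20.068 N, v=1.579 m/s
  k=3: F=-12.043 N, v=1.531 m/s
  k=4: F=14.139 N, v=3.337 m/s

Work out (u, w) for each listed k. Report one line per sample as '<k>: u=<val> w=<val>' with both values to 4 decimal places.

k=0: b·v=4.26×0.297=1.2652; √(2b)=2.9189; u=(1.2652+(-9.26))/2.9189=-2.7390, w=(1.2652−(-9.26))/2.9189=3.6059
k=1: b·v=4.26×2.133=9.0866; √(2b)=2.9189; u=(9.0866+14.059)/2.9189=7.9295, w=(9.0866−14.059)/2.9189=-1.7035
k=2: b·v=4.26×1.579=6.7265; √(2b)=2.9189; u=(6.7265+(-20.068))/2.9189=-4.5707, w=(6.7265−(-20.068))/2.9189=9.1797
k=3: b·v=4.26×1.531=6.5221; √(2b)=2.9189; u=(6.5221+(-12.043))/2.9189=-1.8914, w=(6.5221−(-12.043))/2.9189=6.3603
k=4: b·v=4.26×3.337=14.2156; √(2b)=2.9189; u=(14.2156+14.139)/2.9189=9.7141, w=(14.2156−14.139)/2.9189=0.0262

0: u=-2.7390 w=3.6059
1: u=7.9295 w=-1.7035
2: u=-4.5707 w=9.1797
3: u=-1.8914 w=6.3603
4: u=9.7141 w=0.0262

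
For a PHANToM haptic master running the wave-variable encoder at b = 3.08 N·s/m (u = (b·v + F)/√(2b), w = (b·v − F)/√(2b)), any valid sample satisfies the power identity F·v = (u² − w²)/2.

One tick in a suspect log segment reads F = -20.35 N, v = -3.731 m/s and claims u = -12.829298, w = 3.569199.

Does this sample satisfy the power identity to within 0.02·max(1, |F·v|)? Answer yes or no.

F·v = (-20.35)×(-3.731) = 75.925850 W.
(u² − w²)/2 = (164.590887 − 12.739182)/2 = 75.925853 W.
|Δ| = 0.000003;  2% of max(1, |F·v|) = 1.518517.

yes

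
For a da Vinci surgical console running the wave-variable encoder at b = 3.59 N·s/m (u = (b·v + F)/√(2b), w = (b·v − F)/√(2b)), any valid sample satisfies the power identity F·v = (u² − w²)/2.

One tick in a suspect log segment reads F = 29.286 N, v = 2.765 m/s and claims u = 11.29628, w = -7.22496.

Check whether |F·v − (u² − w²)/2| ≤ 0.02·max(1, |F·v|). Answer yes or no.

no

F·v = 29.286×2.765 = 80.97579 W.
(u² − w²)/2 = (127.60594 − 52.20005)/2 = 37.70295 W.
|Δ| = 43.27284;  2% of max(1, |F·v|) = 1.61952.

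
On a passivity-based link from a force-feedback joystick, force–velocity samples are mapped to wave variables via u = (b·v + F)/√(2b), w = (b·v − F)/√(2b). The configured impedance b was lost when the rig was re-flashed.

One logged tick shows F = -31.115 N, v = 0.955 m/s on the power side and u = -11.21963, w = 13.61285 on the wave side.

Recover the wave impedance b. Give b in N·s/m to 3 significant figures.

u + w = 2.3932;  u + w = √(2b)·v, so √(2b) = 2.3932/0.955 = 2.5060.
b = (√(2b))²/2 = 6.2800/2 = 3.1400.
(Check via u − w = 2F/√(2b): u − w = -24.8325, 2F/√(2b) = -24.8325.)

b = 3.14 N·s/m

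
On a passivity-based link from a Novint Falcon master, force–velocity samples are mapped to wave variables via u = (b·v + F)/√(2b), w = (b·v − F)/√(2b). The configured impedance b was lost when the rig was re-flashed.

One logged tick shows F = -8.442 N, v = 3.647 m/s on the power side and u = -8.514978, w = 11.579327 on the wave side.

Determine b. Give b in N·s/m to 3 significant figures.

u + w = 3.064349;  u + w = √(2b)·v, so √(2b) = 3.064349/3.647 = 0.840238.
b = (√(2b))²/2 = 0.706000/2 = 0.353000.
(Check via u − w = 2F/√(2b): u − w = -20.094305, 2F/√(2b) = -20.094300.)

b = 0.353 N·s/m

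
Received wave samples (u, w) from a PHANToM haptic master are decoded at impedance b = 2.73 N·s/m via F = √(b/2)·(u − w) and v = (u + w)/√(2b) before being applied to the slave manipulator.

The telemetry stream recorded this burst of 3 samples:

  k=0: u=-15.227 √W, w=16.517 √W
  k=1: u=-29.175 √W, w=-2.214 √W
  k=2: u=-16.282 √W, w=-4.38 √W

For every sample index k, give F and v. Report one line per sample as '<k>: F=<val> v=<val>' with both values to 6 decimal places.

k=0: u−w=-31.744000, u+w=1.290000; √(b/2)=1.168332, √(2b)=2.336664; F=1.168332×(-31.744)=-37.087536, v=1.290000/2.336664=0.552069
k=1: u−w=-26.961000, u+w=-31.389000; √(b/2)=1.168332, √(2b)=2.336664; F=1.168332×(-26.961)=-31.499403, v=-31.389000/2.336664=-13.433252
k=2: u−w=-11.902000, u+w=-20.662000; √(b/2)=1.168332, √(2b)=2.336664; F=1.168332×(-11.902)=-13.905489, v=-20.662000/2.336664=-8.842520

0: F=-37.087536 v=0.552069
1: F=-31.499403 v=-13.433252
2: F=-13.905489 v=-8.842520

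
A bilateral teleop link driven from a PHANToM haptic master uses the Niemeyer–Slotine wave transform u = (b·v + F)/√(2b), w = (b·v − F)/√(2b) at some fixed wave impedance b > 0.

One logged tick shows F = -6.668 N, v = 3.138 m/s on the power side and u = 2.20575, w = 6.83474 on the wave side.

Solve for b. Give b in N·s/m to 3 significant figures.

b = 4.15 N·s/m

u + w = 9.0405;  u + w = √(2b)·v, so √(2b) = 9.0405/3.138 = 2.8810.
b = (√(2b))²/2 = 8.3000/2 = 4.1500.
(Check via u − w = 2F/√(2b): u − w = -4.6290, 2F/√(2b) = -4.6290.)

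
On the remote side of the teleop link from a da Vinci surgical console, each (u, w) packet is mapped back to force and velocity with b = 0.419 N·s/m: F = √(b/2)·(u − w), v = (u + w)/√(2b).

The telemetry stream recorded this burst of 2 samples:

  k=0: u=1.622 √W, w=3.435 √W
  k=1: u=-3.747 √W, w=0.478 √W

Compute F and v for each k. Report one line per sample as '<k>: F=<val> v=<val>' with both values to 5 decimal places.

k=0: u−w=-1.81300, u+w=5.05700; √(b/2)=0.45771, √(2b)=0.91542; F=0.45771×(-1.813)=-0.82983, v=5.05700/0.91542=5.52422
k=1: u−w=-4.22500, u+w=-3.26900; √(b/2)=0.45771, √(2b)=0.91542; F=0.45771×(-4.225)=-1.93383, v=-3.26900/0.91542=-3.57103

0: F=-0.82983 v=5.52422
1: F=-1.93383 v=-3.57103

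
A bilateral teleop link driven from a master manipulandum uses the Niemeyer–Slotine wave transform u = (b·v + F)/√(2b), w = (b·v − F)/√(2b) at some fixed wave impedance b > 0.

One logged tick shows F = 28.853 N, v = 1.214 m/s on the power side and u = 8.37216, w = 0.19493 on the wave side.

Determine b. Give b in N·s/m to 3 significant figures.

b = 24.9 N·s/m

u + w = 8.56709;  u + w = √(2b)·v, so √(2b) = 8.56709/1.214 = 7.05691.
b = (√(2b))²/2 = 49.79999/2 = 24.90000.
(Check via u − w = 2F/√(2b): u − w = 8.17723, 2F/√(2b) = 8.17723.)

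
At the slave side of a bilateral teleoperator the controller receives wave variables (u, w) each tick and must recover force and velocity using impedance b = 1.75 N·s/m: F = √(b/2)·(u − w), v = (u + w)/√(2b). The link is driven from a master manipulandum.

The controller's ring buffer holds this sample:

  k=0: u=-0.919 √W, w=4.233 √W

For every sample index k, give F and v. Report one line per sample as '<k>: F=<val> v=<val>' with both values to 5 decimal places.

0: F=-4.81925 v=1.77141

k=0: u−w=-5.15200, u+w=3.31400; √(b/2)=0.93541, √(2b)=1.87083; F=0.93541×(-5.152)=-4.81925, v=3.31400/1.87083=1.77141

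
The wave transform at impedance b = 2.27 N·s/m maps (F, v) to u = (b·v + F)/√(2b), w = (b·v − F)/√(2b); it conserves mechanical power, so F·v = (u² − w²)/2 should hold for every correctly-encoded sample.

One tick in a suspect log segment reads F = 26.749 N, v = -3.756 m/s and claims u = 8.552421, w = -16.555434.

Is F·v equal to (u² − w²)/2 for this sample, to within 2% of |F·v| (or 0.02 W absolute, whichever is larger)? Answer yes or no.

F·v = 26.749×(-3.756) = -100.469244 W.
(u² − w²)/2 = (73.143905 − 274.082395)/2 = -100.469245 W.
|Δ| = 0.000001;  2% of max(1, |F·v|) = 2.009385.

yes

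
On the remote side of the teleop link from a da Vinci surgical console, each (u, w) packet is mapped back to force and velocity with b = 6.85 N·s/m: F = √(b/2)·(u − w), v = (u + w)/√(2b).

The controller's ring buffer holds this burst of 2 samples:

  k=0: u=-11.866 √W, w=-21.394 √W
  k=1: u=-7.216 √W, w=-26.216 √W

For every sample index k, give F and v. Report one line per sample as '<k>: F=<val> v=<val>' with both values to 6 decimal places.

k=0: u−w=9.528000, u+w=-33.260000; √(b/2)=1.850676, √(2b)=3.701351; F=1.850676×9.528=17.633237, v=-33.260000/3.701351=-8.985908
k=1: u−w=19.000000, u+w=-33.432000; √(b/2)=1.850676, √(2b)=3.701351; F=1.850676×19.0=35.162835, v=-33.432000/3.701351=-9.032377

0: F=17.633237 v=-8.985908
1: F=35.162835 v=-9.032377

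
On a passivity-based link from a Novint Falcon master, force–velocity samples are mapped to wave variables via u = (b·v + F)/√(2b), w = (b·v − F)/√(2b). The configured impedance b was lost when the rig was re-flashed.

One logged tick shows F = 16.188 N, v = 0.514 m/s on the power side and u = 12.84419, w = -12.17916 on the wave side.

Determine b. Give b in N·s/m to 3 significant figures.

b = 0.837 N·s/m

u + w = 0.66503;  u + w = √(2b)·v, so √(2b) = 0.66503/0.514 = 1.29383.
b = (√(2b))²/2 = 1.67400/2 = 0.83700.
(Check via u − w = 2F/√(2b): u − w = 25.02335, 2F/√(2b) = 25.02333.)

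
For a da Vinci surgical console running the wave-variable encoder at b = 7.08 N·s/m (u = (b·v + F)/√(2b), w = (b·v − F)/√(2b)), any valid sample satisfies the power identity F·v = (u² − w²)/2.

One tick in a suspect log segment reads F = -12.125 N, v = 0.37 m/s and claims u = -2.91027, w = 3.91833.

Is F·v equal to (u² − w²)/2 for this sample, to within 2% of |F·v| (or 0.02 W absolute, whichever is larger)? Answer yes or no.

F·v = (-12.125)×0.37 = -4.48625 W.
(u² − w²)/2 = (8.46967 − 15.35331)/2 = -3.44182 W.
|Δ| = 1.04443;  2% of max(1, |F·v|) = 0.08972.

no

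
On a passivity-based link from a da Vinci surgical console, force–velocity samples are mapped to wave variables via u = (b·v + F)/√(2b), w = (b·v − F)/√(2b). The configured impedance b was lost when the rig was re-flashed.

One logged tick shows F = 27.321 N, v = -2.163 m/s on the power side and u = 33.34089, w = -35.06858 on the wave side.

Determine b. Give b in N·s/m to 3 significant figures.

b = 0.319 N·s/m

u + w = -1.72769;  u + w = √(2b)·v, so √(2b) = -1.72769/(-2.163) = 0.79875.
b = (√(2b))²/2 = 0.63800/2 = 0.31900.
(Check via u − w = 2F/√(2b): u − w = 68.40947, 2F/√(2b) = 68.40964.)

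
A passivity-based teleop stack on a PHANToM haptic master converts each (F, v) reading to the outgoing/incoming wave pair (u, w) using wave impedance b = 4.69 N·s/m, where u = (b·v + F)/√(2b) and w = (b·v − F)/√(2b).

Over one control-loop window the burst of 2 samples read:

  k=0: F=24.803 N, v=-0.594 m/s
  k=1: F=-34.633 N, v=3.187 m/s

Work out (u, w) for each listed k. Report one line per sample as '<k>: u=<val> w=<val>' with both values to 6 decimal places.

k=0: b·v=4.69×(-0.594)=-2.785860; √(2b)=3.062679; u=(-2.785860+24.803)/3.062679=7.188851, w=(-2.785860−24.803)/3.062679=-9.008082
k=1: b·v=4.69×3.187=14.947030; √(2b)=3.062679; u=(14.947030+(-34.633))/3.062679=-6.427697, w=(14.947030−(-34.633))/3.062679=16.188454

0: u=7.188851 w=-9.008082
1: u=-6.427697 w=16.188454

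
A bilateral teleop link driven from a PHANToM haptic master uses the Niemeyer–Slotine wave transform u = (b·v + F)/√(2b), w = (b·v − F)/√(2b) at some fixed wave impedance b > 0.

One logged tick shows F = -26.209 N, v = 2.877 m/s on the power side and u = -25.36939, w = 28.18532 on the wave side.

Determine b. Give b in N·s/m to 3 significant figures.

b = 0.479 N·s/m

u + w = 2.81593;  u + w = √(2b)·v, so √(2b) = 2.81593/2.877 = 0.97877.
b = (√(2b))²/2 = 0.95800/2 = 0.47900.
(Check via u − w = 2F/√(2b): u − w = -53.55471, 2F/√(2b) = -53.55481.)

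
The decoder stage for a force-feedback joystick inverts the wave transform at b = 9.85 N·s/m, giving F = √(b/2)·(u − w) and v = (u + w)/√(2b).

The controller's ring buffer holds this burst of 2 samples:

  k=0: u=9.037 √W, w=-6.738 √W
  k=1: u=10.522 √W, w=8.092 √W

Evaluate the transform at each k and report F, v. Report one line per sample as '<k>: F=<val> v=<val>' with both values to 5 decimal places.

k=0: u−w=15.77500, u+w=2.29900; √(b/2)=2.21923, √(2b)=4.43847; F=2.21923×15.775=35.00842, v=2.29900/4.43847=0.51797
k=1: u−w=2.43000, u+w=18.61400; √(b/2)=2.21923, √(2b)=4.43847; F=2.21923×2.43=5.39274, v=18.61400/4.43847=4.19379

0: F=35.00842 v=0.51797
1: F=5.39274 v=4.19379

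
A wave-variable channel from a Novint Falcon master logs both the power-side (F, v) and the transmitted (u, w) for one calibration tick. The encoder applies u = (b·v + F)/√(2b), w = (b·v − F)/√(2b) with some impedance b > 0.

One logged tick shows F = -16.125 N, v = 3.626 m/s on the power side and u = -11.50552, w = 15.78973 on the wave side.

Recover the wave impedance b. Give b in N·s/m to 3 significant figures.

b = 0.698 N·s/m

u + w = 4.2842;  u + w = √(2b)·v, so √(2b) = 4.2842/3.626 = 1.1815.
b = (√(2b))²/2 = 1.3960/2 = 0.6980.
(Check via u − w = 2F/√(2b): u − w = -27.2953, 2F/√(2b) = -27.2952.)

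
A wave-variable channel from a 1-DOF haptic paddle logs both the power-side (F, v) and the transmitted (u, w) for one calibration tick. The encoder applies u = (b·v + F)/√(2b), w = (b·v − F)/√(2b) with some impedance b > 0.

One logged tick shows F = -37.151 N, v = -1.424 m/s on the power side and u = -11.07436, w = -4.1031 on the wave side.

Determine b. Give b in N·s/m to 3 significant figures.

b = 56.8 N·s/m

u + w = -15.17746;  u + w = √(2b)·v, so √(2b) = -15.17746/(-1.424) = 10.65833.
b = (√(2b))²/2 = 113.59997/2 = 56.79998.
(Check via u − w = 2F/√(2b): u − w = -6.97126, 2F/√(2b) = -6.97126.)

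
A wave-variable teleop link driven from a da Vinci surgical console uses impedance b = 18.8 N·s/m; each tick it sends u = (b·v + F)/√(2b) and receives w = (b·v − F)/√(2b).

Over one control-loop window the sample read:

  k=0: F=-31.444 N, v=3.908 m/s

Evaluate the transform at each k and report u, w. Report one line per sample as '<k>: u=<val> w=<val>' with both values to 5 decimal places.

0: u=6.85375 w=17.10965

k=0: b·v=18.8×3.908=73.47040; √(2b)=6.13188; u=(73.47040+(-31.444))/6.13188=6.85375, w=(73.47040−(-31.444))/6.13188=17.10965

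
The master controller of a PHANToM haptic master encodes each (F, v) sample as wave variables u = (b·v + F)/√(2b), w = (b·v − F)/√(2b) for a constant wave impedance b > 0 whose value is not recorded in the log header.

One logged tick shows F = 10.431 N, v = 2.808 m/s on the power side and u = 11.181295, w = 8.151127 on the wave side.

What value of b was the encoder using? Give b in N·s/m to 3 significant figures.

b = 23.7 N·s/m

u + w = 19.332422;  u + w = √(2b)·v, so √(2b) = 19.332422/2.808 = 6.884766.
b = (√(2b))²/2 = 47.399998/2 = 23.699999.
(Check via u − w = 2F/√(2b): u − w = 3.030168, 2F/√(2b) = 3.030168.)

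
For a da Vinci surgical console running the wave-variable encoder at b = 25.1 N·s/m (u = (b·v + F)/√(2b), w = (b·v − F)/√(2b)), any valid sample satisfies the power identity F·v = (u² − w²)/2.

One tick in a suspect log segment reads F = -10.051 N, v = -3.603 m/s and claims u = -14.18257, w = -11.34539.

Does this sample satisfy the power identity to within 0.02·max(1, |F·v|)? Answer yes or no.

F·v = (-10.051)×(-3.603) = 36.2138 W.
(u² − w²)/2 = (201.1453 − 128.7179)/2 = 36.2137 W.
|Δ| = 0.0000;  2% of max(1, |F·v|) = 0.7243.

yes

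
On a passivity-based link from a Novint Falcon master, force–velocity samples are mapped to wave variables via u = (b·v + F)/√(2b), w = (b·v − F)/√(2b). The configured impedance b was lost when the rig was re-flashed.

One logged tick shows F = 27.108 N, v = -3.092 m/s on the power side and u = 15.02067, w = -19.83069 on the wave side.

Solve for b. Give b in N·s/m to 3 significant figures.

u + w = -4.81002;  u + w = √(2b)·v, so √(2b) = -4.81002/(-3.092) = 1.55563.
b = (√(2b))²/2 = 2.42000/2 = 1.21000.
(Check via u − w = 2F/√(2b): u − w = 34.85136, 2F/√(2b) = 34.85139.)

b = 1.21 N·s/m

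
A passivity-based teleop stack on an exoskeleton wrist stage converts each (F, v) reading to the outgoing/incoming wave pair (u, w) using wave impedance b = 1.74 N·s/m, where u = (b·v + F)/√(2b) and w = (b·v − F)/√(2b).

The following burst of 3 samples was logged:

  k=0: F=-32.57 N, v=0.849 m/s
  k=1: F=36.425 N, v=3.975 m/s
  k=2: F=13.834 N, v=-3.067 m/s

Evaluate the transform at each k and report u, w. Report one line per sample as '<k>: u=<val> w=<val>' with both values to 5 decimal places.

0: u=-16.66746 w=18.25125
1: u=23.23348 w=-15.81822
2: u=4.55510 w=-10.27651

k=0: b·v=1.74×0.849=1.47726; √(2b)=1.86548; u=(1.47726+(-32.57))/1.86548=-16.66746, w=(1.47726−(-32.57))/1.86548=18.25125
k=1: b·v=1.74×3.975=6.91650; √(2b)=1.86548; u=(6.91650+36.425)/1.86548=23.23348, w=(6.91650−36.425)/1.86548=-15.81822
k=2: b·v=1.74×(-3.067)=-5.33658; √(2b)=1.86548; u=(-5.33658+13.834)/1.86548=4.55510, w=(-5.33658−13.834)/1.86548=-10.27651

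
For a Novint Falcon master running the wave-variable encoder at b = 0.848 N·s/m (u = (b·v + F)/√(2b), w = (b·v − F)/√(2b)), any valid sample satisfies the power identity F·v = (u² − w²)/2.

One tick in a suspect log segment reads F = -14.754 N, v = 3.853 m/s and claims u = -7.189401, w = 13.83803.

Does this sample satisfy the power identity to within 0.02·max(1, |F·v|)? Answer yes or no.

F·v = (-14.754)×3.853 = -56.847162 W.
(u² − w²)/2 = (51.687487 − 191.491074)/2 = -69.901794 W.
|Δ| = 13.054632;  2% of max(1, |F·v|) = 1.136943.

no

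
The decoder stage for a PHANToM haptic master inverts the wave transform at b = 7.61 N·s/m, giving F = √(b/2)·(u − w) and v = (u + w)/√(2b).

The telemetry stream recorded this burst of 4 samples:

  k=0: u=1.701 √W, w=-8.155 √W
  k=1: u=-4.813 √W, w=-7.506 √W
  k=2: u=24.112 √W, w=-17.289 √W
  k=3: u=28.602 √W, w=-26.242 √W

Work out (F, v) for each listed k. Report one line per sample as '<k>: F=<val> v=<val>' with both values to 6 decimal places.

0: F=19.225517 v=-1.654328
1: F=5.253076 v=-3.157680
2: F=80.758485 v=1.748912
3: F=106.980951 v=0.604929

k=0: u−w=9.856000, u+w=-6.454000; √(b/2)=1.950641, √(2b)=3.901282; F=1.950641×9.856=19.225517, v=-6.454000/3.901282=-1.654328
k=1: u−w=2.693000, u+w=-12.319000; √(b/2)=1.950641, √(2b)=3.901282; F=1.950641×2.693=5.253076, v=-12.319000/3.901282=-3.157680
k=2: u−w=41.401000, u+w=6.823000; √(b/2)=1.950641, √(2b)=3.901282; F=1.950641×41.401=80.758485, v=6.823000/3.901282=1.748912
k=3: u−w=54.844000, u+w=2.360000; √(b/2)=1.950641, √(2b)=3.901282; F=1.950641×54.844=106.980951, v=2.360000/3.901282=0.604929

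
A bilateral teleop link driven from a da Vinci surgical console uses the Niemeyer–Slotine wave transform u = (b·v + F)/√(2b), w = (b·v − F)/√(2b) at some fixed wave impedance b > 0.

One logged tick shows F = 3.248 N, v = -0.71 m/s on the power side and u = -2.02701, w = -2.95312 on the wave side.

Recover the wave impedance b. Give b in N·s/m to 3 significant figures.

u + w = -4.98013;  u + w = √(2b)·v, so √(2b) = -4.98013/(-0.71) = 7.01427.
b = (√(2b))²/2 = 49.19995/2 = 24.59998.
(Check via u − w = 2F/√(2b): u − w = 0.92611, 2F/√(2b) = 0.92611.)

b = 24.6 N·s/m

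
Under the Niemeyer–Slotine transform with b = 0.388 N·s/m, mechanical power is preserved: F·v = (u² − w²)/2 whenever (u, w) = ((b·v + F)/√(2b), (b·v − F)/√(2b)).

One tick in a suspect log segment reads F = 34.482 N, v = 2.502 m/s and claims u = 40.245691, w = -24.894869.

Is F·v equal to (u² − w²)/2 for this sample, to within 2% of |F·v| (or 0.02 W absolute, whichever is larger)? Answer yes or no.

F·v = 34.482×2.502 = 86.273964 W.
(u² − w²)/2 = (1619.715644 − 619.754503)/2 = 499.980571 W.
|Δ| = 413.706607;  2% of max(1, |F·v|) = 1.725479.

no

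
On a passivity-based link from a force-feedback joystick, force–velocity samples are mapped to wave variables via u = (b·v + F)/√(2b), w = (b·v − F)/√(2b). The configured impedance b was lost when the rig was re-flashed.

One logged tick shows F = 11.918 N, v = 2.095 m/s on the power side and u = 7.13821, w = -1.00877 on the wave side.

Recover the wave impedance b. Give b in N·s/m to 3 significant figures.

u + w = 6.1294;  u + w = √(2b)·v, so √(2b) = 6.1294/2.095 = 2.9257.
b = (√(2b))²/2 = 8.5600/2 = 4.2800.
(Check via u − w = 2F/√(2b): u − w = 8.1470, 2F/√(2b) = 8.1470.)

b = 4.28 N·s/m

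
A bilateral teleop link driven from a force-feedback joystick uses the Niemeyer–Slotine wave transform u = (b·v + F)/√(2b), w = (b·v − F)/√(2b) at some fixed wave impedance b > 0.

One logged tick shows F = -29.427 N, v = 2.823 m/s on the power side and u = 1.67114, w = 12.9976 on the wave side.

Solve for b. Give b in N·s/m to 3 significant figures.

b = 13.5 N·s/m

u + w = 14.66874;  u + w = √(2b)·v, so √(2b) = 14.66874/2.823 = 5.19615.
b = (√(2b))²/2 = 27.00001/2 = 13.50000.
(Check via u − w = 2F/√(2b): u − w = -11.32646, 2F/√(2b) = -11.32646.)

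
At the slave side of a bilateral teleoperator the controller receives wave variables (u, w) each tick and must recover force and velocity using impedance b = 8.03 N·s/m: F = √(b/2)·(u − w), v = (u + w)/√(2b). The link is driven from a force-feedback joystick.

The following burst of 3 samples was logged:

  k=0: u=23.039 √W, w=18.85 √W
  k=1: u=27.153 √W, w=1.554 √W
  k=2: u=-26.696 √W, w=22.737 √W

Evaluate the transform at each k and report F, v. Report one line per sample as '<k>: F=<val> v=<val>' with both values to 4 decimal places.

0: F=8.3937 v=10.4527
1: F=51.2939 v=7.1633
2: F=-99.0512 v=-0.9879

k=0: u−w=4.1890, u+w=41.8890; √(b/2)=2.0037, √(2b)=4.0075; F=2.0037×4.189=8.3937, v=41.8890/4.0075=10.4527
k=1: u−w=25.5990, u+w=28.7070; √(b/2)=2.0037, √(2b)=4.0075; F=2.0037×25.599=51.2939, v=28.7070/4.0075=7.1633
k=2: u−w=-49.4330, u+w=-3.9590; √(b/2)=2.0037, √(2b)=4.0075; F=2.0037×(-49.433)=-99.0512, v=-3.9590/4.0075=-0.9879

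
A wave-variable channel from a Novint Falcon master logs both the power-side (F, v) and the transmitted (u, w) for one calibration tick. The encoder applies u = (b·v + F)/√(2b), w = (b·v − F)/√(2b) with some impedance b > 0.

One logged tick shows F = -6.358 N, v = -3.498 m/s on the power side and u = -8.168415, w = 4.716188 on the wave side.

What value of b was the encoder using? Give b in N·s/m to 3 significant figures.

b = 0.487 N·s/m

u + w = -3.452227;  u + w = √(2b)·v, so √(2b) = -3.452227/(-3.498) = 0.986915.
b = (√(2b))²/2 = 0.974000/2 = 0.487000.
(Check via u − w = 2F/√(2b): u − w = -12.884603, 2F/√(2b) = -12.884601.)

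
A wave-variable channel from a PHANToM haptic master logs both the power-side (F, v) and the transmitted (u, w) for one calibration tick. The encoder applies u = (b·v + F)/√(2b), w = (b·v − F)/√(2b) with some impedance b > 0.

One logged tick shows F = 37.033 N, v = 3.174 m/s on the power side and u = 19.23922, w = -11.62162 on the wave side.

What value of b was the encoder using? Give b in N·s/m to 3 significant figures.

b = 2.88 N·s/m

u + w = 7.61760;  u + w = √(2b)·v, so √(2b) = 7.61760/3.174 = 2.40000.
b = (√(2b))²/2 = 5.76000/2 = 2.88000.
(Check via u − w = 2F/√(2b): u − w = 30.86084, 2F/√(2b) = 30.86083.)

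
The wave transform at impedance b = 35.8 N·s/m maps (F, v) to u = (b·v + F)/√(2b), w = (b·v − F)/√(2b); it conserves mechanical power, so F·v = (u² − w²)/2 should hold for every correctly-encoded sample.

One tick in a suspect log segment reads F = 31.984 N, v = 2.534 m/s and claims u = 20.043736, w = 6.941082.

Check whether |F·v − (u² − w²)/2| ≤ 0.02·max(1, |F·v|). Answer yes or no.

no

F·v = 31.984×2.534 = 81.047456 W.
(u² − w²)/2 = (401.751353 − 48.178619)/2 = 176.786367 W.
|Δ| = 95.738911;  2% of max(1, |F·v|) = 1.620949.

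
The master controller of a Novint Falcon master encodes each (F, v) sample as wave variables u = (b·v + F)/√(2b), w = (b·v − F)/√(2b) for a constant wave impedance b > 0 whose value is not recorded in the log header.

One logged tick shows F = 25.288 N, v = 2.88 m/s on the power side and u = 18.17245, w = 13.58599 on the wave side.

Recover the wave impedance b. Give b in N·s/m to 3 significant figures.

b = 60.8 N·s/m

u + w = 31.7584;  u + w = √(2b)·v, so √(2b) = 31.7584/2.88 = 11.0272.
b = (√(2b))²/2 = 121.5999/2 = 60.8000.
(Check via u − w = 2F/√(2b): u − w = 4.5865, 2F/√(2b) = 4.5865.)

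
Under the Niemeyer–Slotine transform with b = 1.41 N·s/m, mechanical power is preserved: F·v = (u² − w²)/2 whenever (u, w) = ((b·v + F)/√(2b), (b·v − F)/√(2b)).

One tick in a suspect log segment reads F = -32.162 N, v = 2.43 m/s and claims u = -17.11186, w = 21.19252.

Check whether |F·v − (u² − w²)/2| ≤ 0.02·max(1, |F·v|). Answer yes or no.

F·v = (-32.162)×2.43 = -78.1537 W.
(u² − w²)/2 = (292.8158 − 449.1229)/2 = -78.1536 W.
|Δ| = 0.0001;  2% of max(1, |F·v|) = 1.5631.

yes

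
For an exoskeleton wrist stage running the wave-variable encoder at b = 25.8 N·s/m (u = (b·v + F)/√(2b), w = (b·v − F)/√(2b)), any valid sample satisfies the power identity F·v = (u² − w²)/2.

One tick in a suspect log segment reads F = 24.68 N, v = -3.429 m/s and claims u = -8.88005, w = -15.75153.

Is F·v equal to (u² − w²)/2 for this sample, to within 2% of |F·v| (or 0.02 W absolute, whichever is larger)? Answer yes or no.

F·v = 24.68×(-3.429) = -84.62772 W.
(u² − w²)/2 = (78.85529 − 248.11070)/2 = -84.62770 W.
|Δ| = 0.00002;  2% of max(1, |F·v|) = 1.69255.

yes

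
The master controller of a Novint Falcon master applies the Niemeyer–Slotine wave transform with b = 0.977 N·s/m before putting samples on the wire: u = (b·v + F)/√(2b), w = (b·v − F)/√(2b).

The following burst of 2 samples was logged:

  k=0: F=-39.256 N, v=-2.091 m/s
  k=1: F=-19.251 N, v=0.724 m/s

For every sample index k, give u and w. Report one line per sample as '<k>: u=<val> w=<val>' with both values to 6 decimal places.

0: u=-29.544475 w=26.621559
1: u=-13.265786 w=14.277833

k=0: b·v=0.977×(-2.091)=-2.042907; √(2b)=1.397856; u=(-2.042907+(-39.256))/1.397856=-29.544475, w=(-2.042907−(-39.256))/1.397856=26.621559
k=1: b·v=0.977×0.724=0.707348; √(2b)=1.397856; u=(0.707348+(-19.251))/1.397856=-13.265786, w=(0.707348−(-19.251))/1.397856=14.277833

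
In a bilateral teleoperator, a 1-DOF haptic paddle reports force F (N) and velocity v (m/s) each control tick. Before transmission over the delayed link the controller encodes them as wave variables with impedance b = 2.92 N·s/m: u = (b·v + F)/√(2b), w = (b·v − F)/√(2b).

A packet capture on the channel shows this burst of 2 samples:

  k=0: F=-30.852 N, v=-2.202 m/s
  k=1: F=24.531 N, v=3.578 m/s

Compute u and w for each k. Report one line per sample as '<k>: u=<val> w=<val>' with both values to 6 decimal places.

0: u=-15.427335 w=10.105962
1: u=14.474314 w=-5.827686

k=0: b·v=2.92×(-2.202)=-6.429840; √(2b)=2.416609; u=(-6.429840+(-30.852))/2.416609=-15.427335, w=(-6.429840−(-30.852))/2.416609=10.105962
k=1: b·v=2.92×3.578=10.447760; √(2b)=2.416609; u=(10.447760+24.531)/2.416609=14.474314, w=(10.447760−24.531)/2.416609=-5.827686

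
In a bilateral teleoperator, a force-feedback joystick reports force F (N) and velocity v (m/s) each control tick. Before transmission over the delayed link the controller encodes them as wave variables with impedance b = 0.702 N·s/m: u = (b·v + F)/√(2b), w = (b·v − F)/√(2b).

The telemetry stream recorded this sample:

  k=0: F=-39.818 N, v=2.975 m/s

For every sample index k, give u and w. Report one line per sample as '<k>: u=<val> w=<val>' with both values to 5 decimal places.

k=0: b·v=0.702×2.975=2.08845; √(2b)=1.18491; u=(2.08845+(-39.818))/1.18491=-31.84183, w=(2.08845−(-39.818))/1.18491=35.36693

0: u=-31.84183 w=35.36693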